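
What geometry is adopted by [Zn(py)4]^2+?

tetrahedral

Summing ligand charges against the +2 overall charge gives an oxidation state of +2 for zinc.
Group 12 minus oxidation state 2 gives a d¹⁰ configuration.
With 4 monodentate ligands the coordination number is 4.
A d¹⁰ ion has no crystal-field stabilisation preference between square planar and tetrahedral, so four ligands adopt the sterically favoured tetrahedral geometry.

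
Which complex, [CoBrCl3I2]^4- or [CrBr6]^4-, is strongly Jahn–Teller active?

[CoBrCl3I2]^4-: Summing ligand charges against the −4 overall charge gives an oxidation state of +2 for cobalt. Co sits in group 9, so the d-electron count is 9 − 2 = 7. Bromide, chloride, and iodide are weak-field ligands for a first-row metal, so the complex is high-spin. The d⁷ configuration leaves the e_g set evenly filled (or empty) — no strong Jahn–Teller driving force.
[CrBr6]^4-: Ligand charges: each bromide is −1. With an overall charge of −4 the chromium centre must be in the +2 oxidation state. Cr sits in group 6, so the d-electron count is 6 − 2 = 4. Bromide is a weak-field ligand for a first-row metal, so the complex is high-spin. The t₂g³e_g¹ (high-spin) configuration has an unevenly filled e_g set; the Jahn–Teller theorem predicts a tetragonal distortion (typically axial elongation) to lift the degeneracy.

[CrBr6]^4-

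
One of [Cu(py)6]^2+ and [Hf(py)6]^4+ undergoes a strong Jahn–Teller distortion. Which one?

[Cu(py)6]^2+

[Cu(py)6]^2+: Pyridine is neutral; balancing the +2 overall charge requires Cu(II). Group 11 minus oxidation state 2 gives a d⁹ configuration. The t₂g⁶e_g³ configuration has an unevenly filled e_g set; the Jahn–Teller theorem predicts a tetragonal distortion (typically axial elongation) to lift the degeneracy.
[Hf(py)6]^4+: Ligand charges: pyridine is neutral. With an overall charge of +4 the hafnium centre must be in the +4 oxidation state. Group 4 minus oxidation state 4 gives a d⁰ configuration. The d⁰ configuration leaves the e_g set evenly filled (or empty) — no strong Jahn–Teller driving force.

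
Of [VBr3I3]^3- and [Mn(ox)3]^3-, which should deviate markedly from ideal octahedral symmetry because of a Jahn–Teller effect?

[Mn(ox)3]^3-

[VBr3I3]^3-: Summing ligand charges against the −3 overall charge gives an oxidation state of +3 for vanadium. Group 5 minus oxidation state 3 gives a d² configuration. The d² configuration leaves the e_g set evenly filled (or empty) — no strong Jahn–Teller driving force.
[Mn(ox)3]^3-: Each oxalate is −2; balancing the −3 overall charge requires Mn(III). Manganese is a group-7 element; Mn(III) is therefore d⁴. Oxalate is a weak-field ligand for a first-row metal, so the complex is high-spin. The t₂g³e_g¹ (high-spin) configuration has an unevenly filled e_g set; the Jahn–Teller theorem predicts a tetragonal distortion (typically axial elongation) to lift the degeneracy.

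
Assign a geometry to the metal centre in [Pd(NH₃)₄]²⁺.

square planar

Ammonia is neutral; balancing the +2 overall charge requires Pd(II).
Group 10 minus oxidation state 2 gives a d⁸ configuration.
With 4 monodentate ligands the coordination number is 4.
A 4d d⁸ ion has a large crystal-field splitting; square planar leaves the high-energy d_{x²−y²} orbital empty and maximises CFSE.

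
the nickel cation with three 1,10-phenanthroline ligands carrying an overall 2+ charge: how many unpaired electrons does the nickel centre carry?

2

Ligand charges: 1,10-phenanthroline is neutral. With an overall charge of +2 the nickel centre must be in the +2 oxidation state.
Group 10 minus oxidation state 2 gives a d⁸ configuration.
Counting donor atoms: 3×1,10-phenanthroline (bidentate) → 6 donors. Coordination number = 6.
In an octahedral field the d⁸ configuration is t₂g⁶e_g² (only one arrangement possible), giving 2 unpaired electrons.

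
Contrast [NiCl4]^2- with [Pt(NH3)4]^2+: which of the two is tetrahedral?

[NiCl4]^2-

For [NiCl4]^2-: Ligand charges: each chloride is −1. With an overall charge of −2 the nickel centre must be in the +2 oxidation state. Nickel is a group-10 element; Ni(II) is therefore d⁸. Chloride is a weak-field ligand. With weak-field ligands the CFSE gain from square planar is small, so a 3d d⁸ ion takes the sterically preferred tetrahedral geometry. → tetrahedral.
For [Pt(NH3)4]^2+: Ammonia is neutral; balancing the +2 overall charge requires Pt(II). Pt sits in group 10, so the d-electron count is 10 − 2 = 8. A 5d d⁸ ion has a large crystal-field splitting; square planar leaves the high-energy d_{x²−y²} orbital empty and maximises CFSE. → square planar.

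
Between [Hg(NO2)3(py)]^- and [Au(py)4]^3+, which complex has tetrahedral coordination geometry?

For [Hg(NO2)3(py)]^-: Ligand charges: each nitro (N-bound nitrite) is −1; pyridine is neutral. With an overall charge of −1 the mercury centre must be in the +2 oxidation state. Group 12 minus oxidation state 2 gives a d¹⁰ configuration. A d¹⁰ ion has no crystal-field stabilisation preference between square planar and tetrahedral, so four ligands adopt the sterically favoured tetrahedral geometry. → tetrahedral.
For [Au(py)4]^3+: Summing ligand charges against the +3 overall charge gives an oxidation state of +3 for gold. Group 11 minus oxidation state 3 gives a d⁸ configuration. A 5d d⁸ ion has a large crystal-field splitting; square planar leaves the high-energy d_{x²−y²} orbital empty and maximises CFSE. → square planar.

[Hg(NO2)3(py)]^-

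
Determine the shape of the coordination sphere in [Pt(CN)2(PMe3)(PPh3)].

Ligand charges: each cyanide is −1; trimethylphosphine is neutral; triphenylphosphine is neutral. With an overall charge of 0 the platinum centre must be in the +2 oxidation state.
Pt sits in group 10, so the d-electron count is 10 − 2 = 8.
Coordination number: 4.
A 5d d⁸ ion has a large crystal-field splitting; square planar leaves the high-energy d_{x²−y²} orbital empty and maximises CFSE.

square planar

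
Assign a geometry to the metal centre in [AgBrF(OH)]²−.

Each bromide is −1; each fluoride is −1; each hydroxide is −1; balancing the −2 overall charge requires Ag(I).
Ag sits in group 11, so the d-electron count is 11 − 1 = 10.
Coordination number: 3.
Three ligands around a d¹⁰ centre minimise repulsion in a trigonal-planar arrangement.

trigonal planar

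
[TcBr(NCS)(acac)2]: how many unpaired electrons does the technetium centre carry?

Ligand charges: each bromide is −1; each isothiocyanate is −1; each acetylacetonate is −1. With an overall charge of 0 the technetium centre must be in the +4 oxidation state.
Tc sits in group 7, so the d-electron count is 7 − 4 = 3.
Counting donor atoms: 1×bromide (monodentate) → 1 donor; 1×isothiocyanate (monodentate) → 1 donor; 2×acetylacetonate (bidentate) → 4 donors. Coordination number = 6.
In an octahedral field the d³ configuration is t₂g³e_g⁰ (only one arrangement possible), giving 3 unpaired electrons.

3 unpaired electrons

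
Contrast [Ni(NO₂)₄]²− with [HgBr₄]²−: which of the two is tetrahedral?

For [Ni(NO₂)₄]²−: Ligand charges: each nitro (N-bound nitrite) is −1. With an overall charge of −2 the nickel centre must be in the +2 oxidation state. Nickel is a group-10 element; Ni(II) is therefore d⁸. Nitro (N-bound nitrite) is a strong-field ligand (high in the spectrochemical series). A 3d d⁸ ion with strong-field ligands gains enough CFSE to favour square planar over tetrahedral. → square planar.
For [HgBr₄]²−: Ligand charges: each bromide is −1. With an overall charge of −2 the mercury centre must be in the +2 oxidation state. Group 12 minus oxidation state 2 gives a d¹⁰ configuration. A d¹⁰ ion has no crystal-field stabilisation preference between square planar and tetrahedral, so four ligands adopt the sterically favoured tetrahedral geometry. → tetrahedral.

[HgBr₄]²−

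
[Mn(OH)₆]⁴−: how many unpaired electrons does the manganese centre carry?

Summing ligand charges against the −4 overall charge gives an oxidation state of +2 for manganese.
Group 7 minus oxidation state 2 gives a d⁵ configuration.
The spin state decides the count: Hydroxide is a weak-field ligand for a first-row metal, so the complex is high-spin.
An octahedral high-spin d⁵ ion is t₂g³e_g², giving 5 unpaired electrons.

5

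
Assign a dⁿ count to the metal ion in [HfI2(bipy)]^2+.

Each iodide is −1; 2,2′-bipyridine is neutral; balancing the +2 overall charge requires Hf(IV).
Group 4 minus oxidation state 4 gives a d⁰ configuration.

d0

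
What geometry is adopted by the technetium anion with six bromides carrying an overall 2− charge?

octahedral

Ligand charges: each bromide is −1. With an overall charge of −2 the technetium centre must be in the +4 oxidation state.
Technetium is a group-7 element; Tc(IV) is therefore d³.
Coordination number: 6.
Six donors around a single metal centre give an octahedral coordination sphere.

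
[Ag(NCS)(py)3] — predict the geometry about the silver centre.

tetrahedral

Each isothiocyanate is −1; pyridine is neutral; balancing the 0 overall charge requires Ag(I).
Group 11 minus oxidation state 1 gives a d¹⁰ configuration.
With 4 monodentate ligands the coordination number is 4.
A d¹⁰ ion has no crystal-field stabilisation preference between square planar and tetrahedral, so four ligands adopt the sterically favoured tetrahedral geometry.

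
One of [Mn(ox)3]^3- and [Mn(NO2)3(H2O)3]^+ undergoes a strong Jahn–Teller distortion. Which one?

[Mn(ox)3]^3-: Summing ligand charges against the −3 overall charge gives an oxidation state of +3 for manganese. Mn sits in group 7, so the d-electron count is 7 − 3 = 4. Oxalate is a weak-field ligand for a first-row metal, so the complex is high-spin. The t₂g³e_g¹ (high-spin) configuration has an unevenly filled e_g set; the Jahn–Teller theorem predicts a tetragonal distortion (typically axial elongation) to lift the degeneracy.
[Mn(NO2)3(H2O)3]^+: Summing ligand charges against the +1 overall charge gives an oxidation state of +4 for manganese. Manganese is a group-7 element; Mn(IV) is therefore d³. The d³ configuration leaves the e_g set evenly filled (or empty) — no strong Jahn–Teller driving force.

[Mn(ox)3]^3-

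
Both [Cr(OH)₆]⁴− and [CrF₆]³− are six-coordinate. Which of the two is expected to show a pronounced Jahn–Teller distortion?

[Cr(OH)₆]⁴−

[Cr(OH)₆]⁴−: Ligand charges: each hydroxide is −1. With an overall charge of −4 the chromium centre must be in the +2 oxidation state. Cr sits in group 6, so the d-electron count is 6 − 2 = 4. Hydroxide is a weak-field ligand for a first-row metal, so the complex is high-spin. The t₂g³e_g¹ (high-spin) configuration has an unevenly filled e_g set; the Jahn–Teller theorem predicts a tetragonal distortion (typically axial elongation) to lift the degeneracy.
[CrF₆]³−: Summing ligand charges against the −3 overall charge gives an oxidation state of +3 for chromium. Cr sits in group 6, so the d-electron count is 6 − 3 = 3. The d³ configuration leaves the e_g set evenly filled (or empty) — no strong Jahn–Teller driving force.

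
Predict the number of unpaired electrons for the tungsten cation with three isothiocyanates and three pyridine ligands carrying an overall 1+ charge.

Ligand charges: each isothiocyanate is −1; pyridine is neutral. With an overall charge of +1 the tungsten centre must be in the +4 oxidation state.
Group 6 minus oxidation state 4 gives a d² configuration.
In an octahedral field the d² configuration is t₂g²e_g⁰ (only one arrangement possible), giving 2 unpaired electrons.

2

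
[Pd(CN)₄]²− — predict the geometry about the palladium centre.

Ligand charges: each cyanide is −1. With an overall charge of −2 the palladium centre must be in the +2 oxidation state.
Group 10 minus oxidation state 2 gives a d⁸ configuration.
Coordination number: 4.
A 4d d⁸ ion has a large crystal-field splitting; square planar leaves the high-energy d_{x²−y²} orbital empty and maximises CFSE.

square planar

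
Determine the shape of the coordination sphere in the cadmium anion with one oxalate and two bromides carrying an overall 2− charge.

Ligand charges: each oxalate is −2; each bromide is −1. With an overall charge of −2 the cadmium centre must be in the +2 oxidation state.
Group 12 minus oxidation state 2 gives a d¹⁰ configuration.
Counting donor atoms: 1×oxalate (bidentate) → 2 donors; 2×bromide (monodentate) → 2 donors. Coordination number = 4.
A d¹⁰ ion has no crystal-field stabilisation preference between square planar and tetrahedral, so four ligands adopt the sterically favoured tetrahedral geometry.

tetrahedral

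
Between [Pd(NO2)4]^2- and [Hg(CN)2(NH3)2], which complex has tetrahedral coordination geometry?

For [Pd(NO2)4]^2-: Summing ligand charges against the −2 overall charge gives an oxidation state of +2 for palladium. Pd sits in group 10, so the d-electron count is 10 − 2 = 8. A 4d d⁸ ion has a large crystal-field splitting; square planar leaves the high-energy d_{x²−y²} orbital empty and maximises CFSE. → square planar.
For [Hg(CN)2(NH3)2]: Each cyanide is −1; ammonia is neutral; balancing the 0 overall charge requires Hg(II). Mercury is a group-12 element; Hg(II) is therefore d¹⁰. A d¹⁰ ion has no crystal-field stabilisation preference between square planar and tetrahedral, so four ligands adopt the sterically favoured tetrahedral geometry. → tetrahedral.

[Hg(CN)2(NH3)2]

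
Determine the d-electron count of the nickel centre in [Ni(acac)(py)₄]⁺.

Each acetylacetonate is −1; pyridine is neutral; balancing the +1 overall charge requires Ni(II).
Group 10 minus oxidation state 2 gives a d⁸ configuration.

d⁸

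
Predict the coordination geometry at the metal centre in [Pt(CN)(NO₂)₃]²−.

Each cyanide is −1; each nitro (N-bound nitrite) is −1; balancing the −2 overall charge requires Pt(II).
Platinum is a group-10 element; Pt(II) is therefore d⁸.
Coordination number: 4.
A 5d d⁸ ion has a large crystal-field splitting; square planar leaves the high-energy d_{x²−y²} orbital empty and maximises CFSE.

square planar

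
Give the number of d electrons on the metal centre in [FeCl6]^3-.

Ligand charges: each chloride is −1. With an overall charge of −3 the iron centre must be in the +3 oxidation state.
Iron is a group-8 element; Fe(III) is therefore d⁵.

d5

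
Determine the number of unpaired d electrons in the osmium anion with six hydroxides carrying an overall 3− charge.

Summing ligand charges against the −3 overall charge gives an oxidation state of +3 for osmium.
Group 8 minus oxidation state 3 gives a d⁵ configuration.
The spin state decides the count: a 5d ion has a large Δₒ and is invariably low-spin.
An octahedral low-spin d⁵ ion is t₂g⁵e_g⁰, giving 1 unpaired electron.

1 unpaired electron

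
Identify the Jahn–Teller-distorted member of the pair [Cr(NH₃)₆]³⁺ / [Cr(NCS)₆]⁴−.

[Cr(NCS)₆]⁴−

[Cr(NH₃)₆]³⁺: Ammonia is neutral; balancing the +3 overall charge requires Cr(III). Group 6 minus oxidation state 3 gives a d³ configuration. The d³ configuration leaves the e_g set evenly filled (or empty) — no strong Jahn–Teller driving force.
[Cr(NCS)₆]⁴−: Ligand charges: each isothiocyanate is −1. With an overall charge of −4 the chromium centre must be in the +2 oxidation state. Group 6 minus oxidation state 2 gives a d⁴ configuration. Isothiocyanate is a weak-field ligand for a first-row metal, so the complex is high-spin. The t₂g³e_g¹ (high-spin) configuration has an unevenly filled e_g set; the Jahn–Teller theorem predicts a tetragonal distortion (typically axial elongation) to lift the degeneracy.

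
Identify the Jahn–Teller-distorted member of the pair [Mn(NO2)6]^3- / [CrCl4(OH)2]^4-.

[Mn(NO2)6]^3-: Each nitro (N-bound nitrite) is −1; balancing the −3 overall charge requires Mn(III). Manganese is a group-7 element; Mn(III) is therefore d⁴. Nitro (N-bound nitrite) is a strong-field ligand (high in the spectrochemical series) for a first-row metal, so the complex is low-spin. The d⁴ configuration leaves the e_g set evenly filled (or empty) — no strong Jahn–Teller driving force.
[CrCl4(OH)2]^4-: Summing ligand charges against the −4 overall charge gives an oxidation state of +2 for chromium. Chromium is a group-6 element; Cr(II) is therefore d⁴. Chloride and hydroxide are weak-field ligands for a first-row metal, so the complex is high-spin. The t₂g³e_g¹ (high-spin) configuration has an unevenly filled e_g set; the Jahn–Teller theorem predicts a tetragonal distortion (typically axial elongation) to lift the degeneracy.

[CrCl4(OH)2]^4-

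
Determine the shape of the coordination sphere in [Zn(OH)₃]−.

trigonal planar

Each hydroxide is −1; balancing the −1 overall charge requires Zn(II).
Zinc is a group-12 element; Zn(II) is therefore d¹⁰.
Coordination number: 3.
Three ligands around a d¹⁰ centre minimise repulsion in a trigonal-planar arrangement.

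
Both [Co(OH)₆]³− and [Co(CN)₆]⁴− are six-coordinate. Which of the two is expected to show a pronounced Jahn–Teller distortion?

[Co(CN)₆]⁴−

[Co(OH)₆]³−: Each hydroxide is −1; balancing the −3 overall charge requires Co(III). Group 9 minus oxidation state 3 gives a d⁶ configuration. Co(III) has an exceptionally large octahedral splitting and is low-spin with essentially every ligand except fluoride. The d⁶ configuration leaves the e_g set evenly filled (or empty) — no strong Jahn–Teller driving force.
[Co(CN)₆]⁴−: Ligand charges: each cyanide is −1. With an overall charge of −4 the cobalt centre must be in the +2 oxidation state. Co sits in group 9, so the d-electron count is 9 − 2 = 7. Cyanide is a strong-field ligand (high in the spectrochemical series) for a first-row metal, so the complex is low-spin. The t₂g⁶e_g¹ (low-spin) configuration has an unevenly filled e_g set; the Jahn–Teller theorem predicts a tetragonal distortion (typically axial elongation) to lift the degeneracy.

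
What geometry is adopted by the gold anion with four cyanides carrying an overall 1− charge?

square planar

Each cyanide is −1; balancing the −1 overall charge requires Au(III).
Au sits in group 11, so the d-electron count is 11 − 3 = 8.
With 4 monodentate ligands the coordination number is 4.
A 5d d⁸ ion has a large crystal-field splitting; square planar leaves the high-energy d_{x²−y²} orbital empty and maximises CFSE.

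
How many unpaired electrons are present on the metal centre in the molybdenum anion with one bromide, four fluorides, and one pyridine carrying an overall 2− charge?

Summing ligand charges against the −2 overall charge gives an oxidation state of +3 for molybdenum.
Group 6 minus oxidation state 3 gives a d³ configuration.
In an octahedral field the d³ configuration is t₂g³e_g⁰ (only one arrangement possible), giving 3 unpaired electrons.

3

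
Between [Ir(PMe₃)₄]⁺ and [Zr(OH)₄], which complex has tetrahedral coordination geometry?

For [Ir(PMe₃)₄]⁺: Trimethylphosphine is neutral; balancing the +1 overall charge requires Ir(I). Group 9 minus oxidation state 1 gives a d⁸ configuration. A 5d d⁸ ion has a large crystal-field splitting; square planar leaves the high-energy d_{x²−y²} orbital empty and maximises CFSE. → square planar.
For [Zr(OH)₄]: Each hydroxide is −1; balancing the 0 overall charge requires Zr(IV). Group 4 minus oxidation state 4 gives a d⁰ configuration. A d⁰ ion has no crystal-field stabilisation preference between square planar and tetrahedral, so four ligands adopt the sterically favoured tetrahedral geometry. → tetrahedral.

[Zr(OH)₄]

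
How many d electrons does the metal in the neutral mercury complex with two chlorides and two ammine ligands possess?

d¹⁰

Summing ligand charges against the 0 overall charge gives an oxidation state of +2 for mercury.
Group 12 minus oxidation state 2 gives a d¹⁰ configuration.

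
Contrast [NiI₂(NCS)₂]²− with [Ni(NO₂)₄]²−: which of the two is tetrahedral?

[NiI₂(NCS)₂]²−

For [NiI₂(NCS)₂]²−: Ligand charges: each iodide is −1; each isothiocyanate is −1. With an overall charge of −2 the nickel centre must be in the +2 oxidation state. Nickel is a group-10 element; Ni(II) is therefore d⁸. Iodide and isothiocyanate are weak-field ligands. With weak-field ligands the CFSE gain from square planar is small, so a 3d d⁸ ion takes the sterically preferred tetrahedral geometry. → tetrahedral.
For [Ni(NO₂)₄]²−: Ligand charges: each nitro (N-bound nitrite) is −1. With an overall charge of −2 the nickel centre must be in the +2 oxidation state. Group 10 minus oxidation state 2 gives a d⁸ configuration. Nitro (N-bound nitrite) is a strong-field ligand (high in the spectrochemical series). A 3d d⁸ ion with strong-field ligands gains enough CFSE to favour square planar over tetrahedral. → square planar.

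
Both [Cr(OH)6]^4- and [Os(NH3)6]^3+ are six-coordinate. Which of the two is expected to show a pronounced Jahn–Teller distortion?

[Cr(OH)6]^4-: Each hydroxide is −1; balancing the −4 overall charge requires Cr(II). Chromium is a group-6 element; Cr(II) is therefore d⁴. Hydroxide is a weak-field ligand for a first-row metal, so the complex is high-spin. The t₂g³e_g¹ (high-spin) configuration has an unevenly filled e_g set; the Jahn–Teller theorem predicts a tetragonal distortion (typically axial elongation) to lift the degeneracy.
[Os(NH3)6]^3+: Ammonia is neutral; balancing the +3 overall charge requires Os(III). Group 8 minus oxidation state 3 gives a d⁵ configuration. A 5d ion has a large Δₒ and is invariably low-spin. The d⁵ configuration leaves the e_g set evenly filled (or empty) — no strong Jahn–Teller driving force.

[Cr(OH)6]^4-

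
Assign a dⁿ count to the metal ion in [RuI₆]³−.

d⁵

Each iodide is −1; balancing the −3 overall charge requires Ru(III).
Group 8 minus oxidation state 3 gives a d⁵ configuration.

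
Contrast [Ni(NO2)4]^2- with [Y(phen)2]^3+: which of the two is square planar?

For [Ni(NO2)4]^2-: Summing ligand charges against the −2 overall charge gives an oxidation state of +2 for nickel. Ni sits in group 10, so the d-electron count is 10 − 2 = 8. Nitro (N-bound nitrite) is a strong-field ligand (high in the spectrochemical series). A 3d d⁸ ion with strong-field ligands gains enough CFSE to favour square planar over tetrahedral. → square planar.
For [Y(phen)2]^3+: 1,10-phenanthroline is neutral; balancing the +3 overall charge requires Y(III). Y sits in group 3, so the d-electron count is 3 − 3 = 0. A d⁰ ion has no crystal-field stabilisation preference between square planar and tetrahedral, so four ligands adopt the sterically favoured tetrahedral geometry. → tetrahedral.

[Ni(NO2)4]^2-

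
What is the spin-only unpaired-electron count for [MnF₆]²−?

Summing ligand charges against the −2 overall charge gives an oxidation state of +4 for manganese.
Mn sits in group 7, so the d-electron count is 7 − 4 = 3.
In an octahedral field the d³ configuration is t₂g³e_g⁰ (only one arrangement possible), giving 3 unpaired electrons.

3 unpaired electrons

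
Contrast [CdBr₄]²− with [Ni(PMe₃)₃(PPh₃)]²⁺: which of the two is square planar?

[Ni(PMe₃)₃(PPh₃)]²⁺

For [CdBr₄]²−: Summing ligand charges against the −2 overall charge gives an oxidation state of +2 for cadmium. Cd sits in group 12, so the d-electron count is 12 − 2 = 10. A d¹⁰ ion has no crystal-field stabilisation preference between square planar and tetrahedral, so four ligands adopt the sterically favoured tetrahedral geometry. → tetrahedral.
For [Ni(PMe₃)₃(PPh₃)]²⁺: Ligand charges: trimethylphosphine is neutral; triphenylphosphine is neutral. With an overall charge of +2 the nickel centre must be in the +2 oxidation state. Ni sits in group 10, so the d-electron count is 10 − 2 = 8. Trimethylphosphine and triphenylphosphine are strong-field ligands (high in the spectrochemical series). A 3d d⁸ ion with strong-field ligands gains enough CFSE to favour square planar over tetrahedral. → square planar.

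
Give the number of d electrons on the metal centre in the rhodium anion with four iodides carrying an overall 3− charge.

d⁸

Summing ligand charges against the −3 overall charge gives an oxidation state of +1 for rhodium.
Group 9 minus oxidation state 1 gives a d⁸ configuration.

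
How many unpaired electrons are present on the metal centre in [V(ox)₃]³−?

2 unpaired electrons

Summing ligand charges against the −3 overall charge gives an oxidation state of +3 for vanadium.
Group 5 minus oxidation state 3 gives a d² configuration.
Counting donor atoms: 3×oxalate (bidentate) → 6 donors. Coordination number = 6.
In an octahedral field the d² configuration is t₂g²e_g⁰ (only one arrangement possible), giving 2 unpaired electrons.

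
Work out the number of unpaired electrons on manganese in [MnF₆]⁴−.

Summing ligand charges against the −4 overall charge gives an oxidation state of +2 for manganese.
Manganese is a group-7 element; Mn(II) is therefore d⁵.
The spin state decides the count: Fluoride is a weak-field ligand for a first-row metal, so the complex is high-spin.
An octahedral high-spin d⁵ ion is t₂g³e_g², giving 5 unpaired electrons.

5 unpaired electrons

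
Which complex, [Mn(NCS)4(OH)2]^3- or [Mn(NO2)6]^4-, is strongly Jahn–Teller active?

[Mn(NCS)4(OH)2]^3-

[Mn(NCS)4(OH)2]^3-: Ligand charges: each isothiocyanate is −1; each hydroxide is −1. With an overall charge of −3 the manganese centre must be in the +3 oxidation state. Mn sits in group 7, so the d-electron count is 7 − 3 = 4. Hydroxide and isothiocyanate are weak-field ligands for a first-row metal, so the complex is high-spin. The t₂g³e_g¹ (high-spin) configuration has an unevenly filled e_g set; the Jahn–Teller theorem predicts a tetragonal distortion (typically axial elongation) to lift the degeneracy.
[Mn(NO2)6]^4-: Each nitro (N-bound nitrite) is −1; balancing the −4 overall charge requires Mn(II). Manganese is a group-7 element; Mn(II) is therefore d⁵. Nitro (N-bound nitrite) is a strong-field ligand (high in the spectrochemical series) for a first-row metal, so the complex is low-spin. The d⁵ configuration leaves the e_g set evenly filled (or empty) — no strong Jahn–Teller driving force.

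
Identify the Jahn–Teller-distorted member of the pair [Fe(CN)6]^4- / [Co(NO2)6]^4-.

[Fe(CN)6]^4-: Ligand charges: each cyanide is −1. With an overall charge of −4 the iron centre must be in the +2 oxidation state. Iron is a group-8 element; Fe(II) is therefore d⁶. Cyanide is a strong-field ligand (high in the spectrochemical series) for a first-row metal, so the complex is low-spin. The d⁶ configuration leaves the e_g set evenly filled (or empty) — no strong Jahn–Teller driving force.
[Co(NO2)6]^4-: Ligand charges: each nitro (N-bound nitrite) is −1. With an overall charge of −4 the cobalt centre must be in the +2 oxidation state. Co sits in group 9, so the d-electron count is 9 − 2 = 7. Nitro (N-bound nitrite) is a strong-field ligand (high in the spectrochemical series) for a first-row metal, so the complex is low-spin. The t₂g⁶e_g¹ (low-spin) configuration has an unevenly filled e_g set; the Jahn–Teller theorem predicts a tetragonal distortion (typically axial elongation) to lift the degeneracy.

[Co(NO2)6]^4-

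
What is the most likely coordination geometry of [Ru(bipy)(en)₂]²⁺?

octahedral

Ligand charges: 2,2′-bipyridine is neutral; ethylenediamine is neutral. With an overall charge of +2 the ruthenium centre must be in the +2 oxidation state.
Ruthenium is a group-8 element; Ru(II) is therefore d⁶.
Counting donor atoms: 1×2,2′-bipyridine (bidentate) → 2 donors; 2×ethylenediamine (bidentate) → 4 donors. Coordination number = 6.
Six donors around a single metal centre give an octahedral coordination sphere.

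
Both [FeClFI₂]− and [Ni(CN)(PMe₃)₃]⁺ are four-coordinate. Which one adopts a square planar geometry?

[Ni(CN)(PMe₃)₃]⁺

For [FeClFI₂]−: Summing ligand charges against the −1 overall charge gives an oxidation state of +3 for iron. Iron is a group-8 element; Fe(III) is therefore d⁵. A high-spin d⁵ ion has zero CFSE in either geometry, so four ligands adopt the sterically favoured tetrahedral geometry. → tetrahedral.
For [Ni(CN)(PMe₃)₃]⁺: Each cyanide is −1; trimethylphosphine is neutral; balancing the +1 overall charge requires Ni(II). Ni sits in group 10, so the d-electron count is 10 − 2 = 8. Cyanide and trimethylphosphine are strong-field ligands (high in the spectrochemical series). A 3d d⁸ ion with strong-field ligands gains enough CFSE to favour square planar over tetrahedral. → square planar.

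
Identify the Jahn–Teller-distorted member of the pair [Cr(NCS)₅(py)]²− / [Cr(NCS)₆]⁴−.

[Cr(NCS)₅(py)]²−: Ligand charges: each isothiocyanate is −1; pyridine is neutral. With an overall charge of −2 the chromium centre must be in the +3 oxidation state. Chromium is a group-6 element; Cr(III) is therefore d³. The d³ configuration leaves the e_g set evenly filled (or empty) — no strong Jahn–Teller driving force.
[Cr(NCS)₆]⁴−: Ligand charges: each isothiocyanate is −1. With an overall charge of −4 the chromium centre must be in the +2 oxidation state. Cr sits in group 6, so the d-electron count is 6 − 2 = 4. Isothiocyanate is a weak-field ligand for a first-row metal, so the complex is high-spin. The t₂g³e_g¹ (high-spin) configuration has an unevenly filled e_g set; the Jahn–Teller theorem predicts a tetragonal distortion (typically axial elongation) to lift the degeneracy.

[Cr(NCS)₆]⁴−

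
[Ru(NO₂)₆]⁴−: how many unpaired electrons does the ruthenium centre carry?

0

Summing ligand charges against the −4 overall charge gives an oxidation state of +2 for ruthenium.
Group 8 minus oxidation state 2 gives a d⁶ configuration.
The spin state decides the count: a 4d ion has a large Δₒ and is invariably low-spin.
An octahedral low-spin d⁶ ion is t₂g⁶e_g⁰, giving 0 unpaired electrons.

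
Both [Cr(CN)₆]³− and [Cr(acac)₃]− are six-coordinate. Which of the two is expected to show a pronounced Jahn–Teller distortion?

[Cr(acac)₃]−

[Cr(CN)₆]³−: Summing ligand charges against the −3 overall charge gives an oxidation state of +3 for chromium. Cr sits in group 6, so the d-electron count is 6 − 3 = 3. The d³ configuration leaves the e_g set evenly filled (or empty) — no strong Jahn–Teller driving force.
[Cr(acac)₃]−: Ligand charges: each acetylacetonate is −1. With an overall charge of −1 the chromium centre must be in the +2 oxidation state. Group 6 minus oxidation state 2 gives a d⁴ configuration. Acetylacetonate is a weak-field ligand for a first-row metal, so the complex is high-spin. The t₂g³e_g¹ (high-spin) configuration has an unevenly filled e_g set; the Jahn–Teller theorem predicts a tetragonal distortion (typically axial elongation) to lift the degeneracy.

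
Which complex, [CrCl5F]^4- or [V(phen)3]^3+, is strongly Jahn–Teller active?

[CrCl5F]^4-: Summing ligand charges against the −4 overall charge gives an oxidation state of +2 for chromium. Group 6 minus oxidation state 2 gives a d⁴ configuration. Chloride and fluoride are weak-field ligands for a first-row metal, so the complex is high-spin. The t₂g³e_g¹ (high-spin) configuration has an unevenly filled e_g set; the Jahn–Teller theorem predicts a tetragonal distortion (typically axial elongation) to lift the degeneracy.
[V(phen)3]^3+: 1,10-phenanthroline is neutral; balancing the +3 overall charge requires V(III). Group 5 minus oxidation state 3 gives a d² configuration. The d² configuration leaves the e_g set evenly filled (or empty) — no strong Jahn–Teller driving force.

[CrCl5F]^4-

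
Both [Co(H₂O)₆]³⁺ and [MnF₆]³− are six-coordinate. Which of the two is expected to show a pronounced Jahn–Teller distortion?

[MnF₆]³−

[Co(H₂O)₆]³⁺: Summing ligand charges against the +3 overall charge gives an oxidation state of +3 for cobalt. Group 9 minus oxidation state 3 gives a d⁶ configuration. Co(III) has an exceptionally large octahedral splitting and is low-spin with essentially every ligand except fluoride. The d⁶ configuration leaves the e_g set evenly filled (or empty) — no strong Jahn–Teller driving force.
[MnF₆]³−: Ligand charges: each fluoride is −1. With an overall charge of −3 the manganese centre must be in the +3 oxidation state. Mn sits in group 7, so the d-electron count is 7 − 3 = 4. Fluoride is a weak-field ligand for a first-row metal, so the complex is high-spin. The t₂g³e_g¹ (high-spin) configuration has an unevenly filled e_g set; the Jahn–Teller theorem predicts a tetragonal distortion (typically axial elongation) to lift the degeneracy.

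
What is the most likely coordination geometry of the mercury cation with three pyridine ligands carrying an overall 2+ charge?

Ligand charges: pyridine is neutral. With an overall charge of +2 the mercury centre must be in the +2 oxidation state.
Mercury is a group-12 element; Hg(II) is therefore d¹⁰.
With 3 monodentate ligands the coordination number is 3.
Three ligands around a d¹⁰ centre minimise repulsion in a trigonal-planar arrangement.

trigonal planar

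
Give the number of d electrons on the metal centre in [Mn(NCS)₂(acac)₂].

d3

Summing ligand charges against the 0 overall charge gives an oxidation state of +4 for manganese.
Manganese is a group-7 element; Mn(IV) is therefore d³.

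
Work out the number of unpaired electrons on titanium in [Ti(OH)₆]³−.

1 unpaired electron

Ligand charges: each hydroxide is −1. With an overall charge of −3 the titanium centre must be in the +3 oxidation state.
Ti sits in group 4, so the d-electron count is 4 − 3 = 1.
In an octahedral field the d¹ configuration is t₂g¹e_g⁰ (only one arrangement possible), giving 1 unpaired electron.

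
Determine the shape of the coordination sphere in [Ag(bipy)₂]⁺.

Ligand charges: 2,2′-bipyridine is neutral. With an overall charge of +1 the silver centre must be in the +1 oxidation state.
Group 11 minus oxidation state 1 gives a d¹⁰ configuration.
Counting donor atoms: 2×2,2′-bipyridine (bidentate) → 4 donors. Coordination number = 4.
A d¹⁰ ion has no crystal-field stabilisation preference between square planar and tetrahedral, so four ligands adopt the sterically favoured tetrahedral geometry.

tetrahedral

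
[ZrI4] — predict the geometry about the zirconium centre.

tetrahedral

Each iodide is −1; balancing the 0 overall charge requires Zr(IV).
Zr sits in group 4, so the d-electron count is 4 − 4 = 0.
Coordination number: 4.
A d⁰ ion has no crystal-field stabilisation preference between square planar and tetrahedral, so four ligands adopt the sterically favoured tetrahedral geometry.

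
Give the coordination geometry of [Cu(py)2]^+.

Summing ligand charges against the +1 overall charge gives an oxidation state of +1 for copper.
Copper is a group-11 element; Cu(I) is therefore d¹⁰.
With 2 monodentate ligands the coordination number is 2.
A d¹⁰ ion with only two ligands adopts a linear arrangement (sp hybridisation; no CFSE preference).

linear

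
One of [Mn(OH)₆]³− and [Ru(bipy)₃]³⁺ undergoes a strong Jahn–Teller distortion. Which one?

[Mn(OH)₆]³−: Summing ligand charges against the −3 overall charge gives an oxidation state of +3 for manganese. Manganese is a group-7 element; Mn(III) is therefore d⁴. Hydroxide is a weak-field ligand for a first-row metal, so the complex is high-spin. The t₂g³e_g¹ (high-spin) configuration has an unevenly filled e_g set; the Jahn–Teller theorem predicts a tetragonal distortion (typically axial elongation) to lift the degeneracy.
[Ru(bipy)₃]³⁺: 2,2′-bipyridine is neutral; balancing the +3 overall charge requires Ru(III). Ruthenium is a group-8 element; Ru(III) is therefore d⁵. A 4d ion has a large Δₒ and is invariably low-spin. The d⁵ configuration leaves the e_g set evenly filled (or empty) — no strong Jahn–Teller driving force.

[Mn(OH)₆]³−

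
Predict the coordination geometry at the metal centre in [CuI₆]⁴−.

octahedral

Summing ligand charges against the −4 overall charge gives an oxidation state of +2 for copper.
Group 11 minus oxidation state 2 gives a d⁹ configuration.
Coordination number: 6.
Six donors around a single metal centre give an octahedral coordination sphere.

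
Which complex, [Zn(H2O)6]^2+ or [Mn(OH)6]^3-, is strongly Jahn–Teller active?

[Mn(OH)6]^3-

[Zn(H2O)6]^2+: Summing ligand charges against the +2 overall charge gives an oxidation state of +2 for zinc. Group 12 minus oxidation state 2 gives a d¹⁰ configuration. The d¹⁰ configuration leaves the e_g set evenly filled (or empty) — no strong Jahn–Teller driving force.
[Mn(OH)6]^3-: Summing ligand charges against the −3 overall charge gives an oxidation state of +3 for manganese. Manganese is a group-7 element; Mn(III) is therefore d⁴. Hydroxide is a weak-field ligand for a first-row metal, so the complex is high-spin. The t₂g³e_g¹ (high-spin) configuration has an unevenly filled e_g set; the Jahn–Teller theorem predicts a tetragonal distortion (typically axial elongation) to lift the degeneracy.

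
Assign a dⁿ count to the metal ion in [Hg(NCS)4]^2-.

d10

Summing ligand charges against the −2 overall charge gives an oxidation state of +2 for mercury.
Group 12 minus oxidation state 2 gives a d¹⁰ configuration.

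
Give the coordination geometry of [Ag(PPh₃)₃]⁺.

trigonal planar

Summing ligand charges against the +1 overall charge gives an oxidation state of +1 for silver.
Group 11 minus oxidation state 1 gives a d¹⁰ configuration.
With 3 monodentate ligands the coordination number is 3.
Three ligands around a d¹⁰ centre minimise repulsion in a trigonal-planar arrangement.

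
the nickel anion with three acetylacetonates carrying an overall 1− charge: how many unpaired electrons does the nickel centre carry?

Ligand charges: each acetylacetonate is −1. With an overall charge of −1 the nickel centre must be in the +2 oxidation state.
Nickel is a group-10 element; Ni(II) is therefore d⁸.
Counting donor atoms: 3×acetylacetonate (bidentate) → 6 donors. Coordination number = 6.
In an octahedral field the d⁸ configuration is t₂g⁶e_g² (only one arrangement possible), giving 2 unpaired electrons.

2 unpaired electrons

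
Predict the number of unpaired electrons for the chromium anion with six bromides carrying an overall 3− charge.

Summing ligand charges against the −3 overall charge gives an oxidation state of +3 for chromium.
Chromium is a group-6 element; Cr(III) is therefore d³.
In an octahedral field the d³ configuration is t₂g³e_g⁰ (only one arrangement possible), giving 3 unpaired electrons.

3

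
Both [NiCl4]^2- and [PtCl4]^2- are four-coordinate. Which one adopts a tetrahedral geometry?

For [NiCl4]^2-: Ligand charges: each chloride is −1. With an overall charge of −2 the nickel centre must be in the +2 oxidation state. Group 10 minus oxidation state 2 gives a d⁸ configuration. Chloride is a weak-field ligand. With weak-field ligands the CFSE gain from square planar is small, so a 3d d⁸ ion takes the sterically preferred tetrahedral geometry. → tetrahedral.
For [PtCl4]^2-: Ligand charges: each chloride is −1. With an overall charge of −2 the platinum centre must be in the +2 oxidation state. Group 10 minus oxidation state 2 gives a d⁸ configuration. A 5d d⁸ ion has a large crystal-field splitting; square planar leaves the high-energy d_{x²−y²} orbital empty and maximises CFSE. → square planar.

[NiCl4]^2-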